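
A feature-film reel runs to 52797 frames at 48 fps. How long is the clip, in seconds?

1099.9375 seconds

Running time = 52797 / (48) = 1099.9375 s.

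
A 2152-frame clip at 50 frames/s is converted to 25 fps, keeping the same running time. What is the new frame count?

1076 frames

Target frames = source frames × (target rate / source rate) = 2152 × (25)/(50) = 2152 × 1/2 = 1076.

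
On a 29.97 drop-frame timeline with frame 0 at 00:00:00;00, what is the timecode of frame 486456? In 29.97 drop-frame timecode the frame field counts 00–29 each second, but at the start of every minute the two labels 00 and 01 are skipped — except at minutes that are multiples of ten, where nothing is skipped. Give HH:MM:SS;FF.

Each 10-minute DF block holds 10 × 60 × 30 − 9 × 2 = 17982 frames. 486456 ÷ 17982 → 27 full blocks, remainder 942.
Within the partial block the first minute is 1800 frames and each further minute 1798, so 0 further minute boundaries passed. Total skipped labels = 18 × 27 + 2 × 0 = 486.
Non-drop label index = 486456 + 486 = 486942; at 30 labels/s that is 04:30:31:12, i.e. DF 04:30:31;12.

04:30:31;12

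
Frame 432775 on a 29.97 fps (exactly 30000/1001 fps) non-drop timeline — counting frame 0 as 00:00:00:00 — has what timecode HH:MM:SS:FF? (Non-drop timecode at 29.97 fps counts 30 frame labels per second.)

432775 ÷ 30 = 14425 full seconds, remainder 25 frames.
14425 s = 4 h 0 min 25 s.
Timecode: 04:00:25:25.

04:00:25:25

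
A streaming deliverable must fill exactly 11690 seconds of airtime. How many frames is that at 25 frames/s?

292250 frames

Frames = 11690 × 25 = 292250.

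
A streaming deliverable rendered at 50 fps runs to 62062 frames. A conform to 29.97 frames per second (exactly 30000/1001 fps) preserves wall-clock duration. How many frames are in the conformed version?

Target frames = source frames × (target rate / source rate) = 62062 × (30000/1001)/(50) = 62062 × 600/1001 = 37200.

37200 frames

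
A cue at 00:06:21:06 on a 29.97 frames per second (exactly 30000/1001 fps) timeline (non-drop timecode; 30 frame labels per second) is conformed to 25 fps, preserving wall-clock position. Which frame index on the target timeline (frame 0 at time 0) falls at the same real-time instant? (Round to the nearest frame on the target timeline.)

frame 9540

Source frame index: (0×3600 + 6×60 + 21) × 30 + 6 = 11436.
Real time: 11436 / (30000/1001) = 953953/2500 s.
Target frame: (953953/2500) × (25) = 953953/100 ≈ 9539.530 → 9540.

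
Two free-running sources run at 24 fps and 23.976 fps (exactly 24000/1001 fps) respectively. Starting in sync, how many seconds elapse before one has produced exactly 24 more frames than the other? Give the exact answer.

The gap grows by |24000/1001 − 24| = 24/1001 frames per second.
Time for a 24-frame gap: 24 ÷ (24/1001) = 1001 s.

1001 seconds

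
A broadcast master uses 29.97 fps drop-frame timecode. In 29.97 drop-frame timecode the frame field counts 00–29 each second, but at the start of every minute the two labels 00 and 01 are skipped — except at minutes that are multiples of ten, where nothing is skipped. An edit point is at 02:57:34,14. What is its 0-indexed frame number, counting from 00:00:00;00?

Complete 10-minute blocks: 17, each 17982 frames → 305694.
Remaining 7 whole minutes in the current block: 1800 + 6 × 1798 = 12588 frames.
Within the current minute: 34 × 30 + 14 − 2 = 1032 (labels ;00/;01 skipped at this minute). Total = 305694 + 12588 + 1032 = 319314.

319314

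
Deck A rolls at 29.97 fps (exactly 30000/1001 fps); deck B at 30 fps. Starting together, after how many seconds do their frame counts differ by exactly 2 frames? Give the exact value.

The gap grows by |30 − 30000/1001| = 30/1001 frames per second.
Time for a 2-frame gap: 2 ÷ (30/1001) = 1001/15 s.

1001/15 seconds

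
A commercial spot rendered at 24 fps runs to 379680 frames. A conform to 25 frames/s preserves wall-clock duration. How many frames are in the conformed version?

Target frames = source frames × (target rate / source rate) = 379680 × (25)/(24) = 379680 × 25/24 = 395500.

395500 frames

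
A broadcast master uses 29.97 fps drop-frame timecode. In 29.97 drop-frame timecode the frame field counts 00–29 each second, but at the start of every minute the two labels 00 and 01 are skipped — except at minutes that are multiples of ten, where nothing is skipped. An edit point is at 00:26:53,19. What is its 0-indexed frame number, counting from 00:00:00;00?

Complete 10-minute blocks: 2, each 17982 frames → 35964.
Remaining 6 whole minutes in the current block: 1800 + 5 × 1798 = 10790 frames.
Within the current minute: 53 × 30 + 19 − 2 = 1607 (labels ;00/;01 skipped at this minute). Total = 35964 + 10790 + 1607 = 48361.

48361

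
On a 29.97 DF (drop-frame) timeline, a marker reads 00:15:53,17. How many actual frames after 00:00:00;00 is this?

28579

Complete 10-minute blocks: 1, each 17982 frames → 17982.
Remaining 5 whole minutes in the current block: 1800 + 4 × 1798 = 8992 frames.
Within the current minute: 53 × 30 + 17 − 2 = 1605 (labels ;00/;01 skipped at this minute). Total = 17982 + 8992 + 1605 = 28579.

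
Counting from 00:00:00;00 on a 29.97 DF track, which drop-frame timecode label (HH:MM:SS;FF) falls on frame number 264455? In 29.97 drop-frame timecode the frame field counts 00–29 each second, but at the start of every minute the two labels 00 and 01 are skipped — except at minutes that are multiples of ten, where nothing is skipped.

Ten DF minutes hold 17982 frames, so frame 264455 lies in block 14 (frames 251748–269729) with 12707 frames into that block.
The block's first minute is 1800 frames and the rest 1798 each; 12707 frames reaches minute 7, so 14 × 18 + 7 × 2 = 266 labels have been skipped so far.
Adding those back, label number 264455 + 266 = 264721 at 30 labels/s is 8824 s + 1 f = 2 h 27 min 4 s frame 1, i.e. 02:27:04;01.

02:27:04;01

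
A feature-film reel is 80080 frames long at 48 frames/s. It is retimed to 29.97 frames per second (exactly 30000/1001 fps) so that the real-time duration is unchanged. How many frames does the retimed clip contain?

50000 frames

Target frames = source frames × (target rate / source rate) = 80080 × (30000/1001)/(48) = 80080 × 625/1001 = 50000.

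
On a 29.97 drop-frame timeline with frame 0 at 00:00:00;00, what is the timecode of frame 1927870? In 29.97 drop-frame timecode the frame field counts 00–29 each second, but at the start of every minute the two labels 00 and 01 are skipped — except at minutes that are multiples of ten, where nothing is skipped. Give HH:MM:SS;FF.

Ten DF minutes hold 17982 frames, so frame 1927870 lies in block 107 (frames 1924074–1942055) with 3796 frames into that block.
The block's first minute is 1800 frames and the rest 1798 each; 3796 frames reaches minute 2, so 107 × 18 + 2 × 2 = 1930 labels have been skipped so far.
Adding those back, label number 1927870 + 1930 = 1929800 at 30 labels/s is 64326 s + 20 f = 17 h 52 min 6 s frame 20, i.e. 17:52:06;20.

17:52:06;20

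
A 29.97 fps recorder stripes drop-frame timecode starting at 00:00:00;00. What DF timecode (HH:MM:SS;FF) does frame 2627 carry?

00:01:27;19

Each 10-minute DF block holds 10 × 60 × 30 − 9 × 2 = 17982 frames. 2627 ÷ 17982 → 0 full blocks, remainder 2627.
Within the partial block the first minute is 1800 frames and each further minute 1798, so 1 further minute boundary passed. Total skipped labels = 18 × 0 + 2 × 1 = 2.
Non-drop label index = 2627 + 2 = 2629; at 30 labels/s that is 00:01:27:19, i.e. DF 00:01:27;19.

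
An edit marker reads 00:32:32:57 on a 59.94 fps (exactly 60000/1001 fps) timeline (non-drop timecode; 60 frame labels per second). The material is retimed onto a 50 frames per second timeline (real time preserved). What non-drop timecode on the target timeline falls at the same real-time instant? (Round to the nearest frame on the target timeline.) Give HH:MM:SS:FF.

00:32:34:45

Source frame index: (0×3600 + 32×60 + 32) × 60 + 57 = 117177.
Real time: 117177 / (60000/1001) = 39098059/20000 s.
Target frame: (39098059/20000) × (50) = 39098059/400 ≈ 97745.148 → 97745.
At 50 labels/s: frame 97745 → 00:32:34:45.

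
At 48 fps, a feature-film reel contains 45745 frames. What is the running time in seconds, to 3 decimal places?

953.021 seconds

Running time = 45745 × 1/48 = 45745/48 s ≈ 953.021 s.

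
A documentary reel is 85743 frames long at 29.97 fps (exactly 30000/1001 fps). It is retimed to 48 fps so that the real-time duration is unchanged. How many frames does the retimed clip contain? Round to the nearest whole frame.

137326 frames

Frames at target rate = 85743 × (48) / (30000/1001) = 85828743/625 ≈ 137325.989.
Nearest whole frame: 137326.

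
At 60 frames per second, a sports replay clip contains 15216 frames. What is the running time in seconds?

253.6 seconds

Running time = 15216 / (60) = 253.6 s.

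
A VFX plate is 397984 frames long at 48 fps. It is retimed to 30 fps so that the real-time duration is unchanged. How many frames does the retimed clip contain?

248740 frames

Target frames = source frames × (target rate / source rate) = 397984 × (30)/(48) = 397984 × 5/8 = 248740.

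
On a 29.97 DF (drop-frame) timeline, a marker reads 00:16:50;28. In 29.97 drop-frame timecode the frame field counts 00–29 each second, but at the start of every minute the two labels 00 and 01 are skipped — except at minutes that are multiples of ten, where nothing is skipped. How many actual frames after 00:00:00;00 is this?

30298

As if non-drop at 30 labels/s: (0 × 3600 + 16 × 60 + 50) × 30 + 28 = 30328.
Minute boundaries passed: 16; those not divisible by 10: 16 − 1 = 15; dropped labels = 2 × 15 = 30.
Actual frame index = 30328 − 30 = 30298.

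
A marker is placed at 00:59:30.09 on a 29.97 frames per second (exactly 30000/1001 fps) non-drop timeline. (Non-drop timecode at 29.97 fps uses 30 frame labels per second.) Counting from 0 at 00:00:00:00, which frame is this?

frame 107109

Total seconds to the label: (0 × 3600 + 59 × 60 + 30) = 3570.
Frame index = 3570 × 30 + 9 = 107109.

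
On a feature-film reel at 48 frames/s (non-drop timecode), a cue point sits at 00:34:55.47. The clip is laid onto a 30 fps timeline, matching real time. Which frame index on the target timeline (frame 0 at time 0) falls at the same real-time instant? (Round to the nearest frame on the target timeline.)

Source frame index: (0×3600 + 34×60 + 55) × 48 + 47 = 100607.
Real time: 100607 / (48) = 100607/48 s.
Target frame: (100607/48) × (30) = 503035/8 ≈ 62879.375 → 62879.

frame 62879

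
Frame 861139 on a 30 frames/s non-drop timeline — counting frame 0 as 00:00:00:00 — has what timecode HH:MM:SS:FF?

07:58:24:19

861139 ÷ 30 = 28704 full seconds, remainder 19 frames.
28704 s = 7 h 58 min 24 s.
Timecode: 07:58:24:19.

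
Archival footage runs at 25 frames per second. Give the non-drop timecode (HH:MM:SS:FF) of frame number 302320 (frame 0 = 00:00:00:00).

03:21:32:20

302320 ÷ 25 = 12092 full seconds, remainder 20 frames.
12092 s = 3 h 21 min 32 s.
Timecode: 03:21:32:20.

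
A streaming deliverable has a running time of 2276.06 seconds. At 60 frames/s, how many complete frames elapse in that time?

Frames = 2276.06 × 60 = 682818/5 ≈ 136563.6000.
Complete frames: 136563.

136563 frames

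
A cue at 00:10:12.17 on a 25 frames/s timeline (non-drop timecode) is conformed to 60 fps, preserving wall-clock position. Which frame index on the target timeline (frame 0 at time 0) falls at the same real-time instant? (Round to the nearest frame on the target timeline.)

frame 36761

Source frame index: (0×3600 + 10×60 + 12) × 25 + 17 = 15317.
Real time: 15317 / (25) = 15317/25 s.
Target frame: (15317/25) × (60) = 183804/5 ≈ 36760.800 → 36761.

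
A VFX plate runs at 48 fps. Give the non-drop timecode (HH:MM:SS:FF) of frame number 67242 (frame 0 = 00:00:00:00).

67242 ÷ 48 = 1400 full seconds, remainder 42 frames.
1400 s = 0 h 23 min 20 s.
Timecode: 00:23:20:42.

00:23:20:42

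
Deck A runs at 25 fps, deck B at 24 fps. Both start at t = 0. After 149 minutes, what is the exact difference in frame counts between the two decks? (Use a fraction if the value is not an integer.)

149 min = 8940 s.
A emits 25 × 8940 = 223500 frames; B emits 24 × 8940 = 214560.
Difference = 8940 frames; B is behind A.

8940 frames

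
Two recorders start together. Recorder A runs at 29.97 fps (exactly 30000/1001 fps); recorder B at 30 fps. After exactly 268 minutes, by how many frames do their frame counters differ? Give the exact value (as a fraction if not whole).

482400/1001 frames

268 min = 16080 s.
A emits 30000/1001 × 16080 = 482400000/1001 frames; B emits 30 × 16080 = 482400.
Difference = 482400/1001 frames (≈ 481.9181); B is ahead of A.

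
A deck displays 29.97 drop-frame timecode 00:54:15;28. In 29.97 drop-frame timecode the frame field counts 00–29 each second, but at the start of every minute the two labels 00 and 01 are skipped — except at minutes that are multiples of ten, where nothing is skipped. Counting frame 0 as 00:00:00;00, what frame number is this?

97580

Complete 10-minute blocks: 5, each 17982 frames → 89910.
Remaining 4 whole minutes in the current block: 1800 + 3 × 1798 = 7194 frames.
Within the current minute: 15 × 30 + 28 − 2 = 476 (labels ;00/;01 skipped at this minute). Total = 89910 + 7194 + 476 = 97580.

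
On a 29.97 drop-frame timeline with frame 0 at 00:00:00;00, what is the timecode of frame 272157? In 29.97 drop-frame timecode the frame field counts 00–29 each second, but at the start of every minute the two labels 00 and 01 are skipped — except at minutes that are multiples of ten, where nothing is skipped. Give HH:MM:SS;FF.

Each 10-minute DF block holds 10 × 60 × 30 − 9 × 2 = 17982 frames. 272157 ÷ 17982 → 15 full blocks, remainder 2427.
Within the partial block the first minute is 1800 frames and each further minute 1798, so 1 further minute boundary passed. Total skipped labels = 18 × 15 + 2 × 1 = 272.
Non-drop label index = 272157 + 272 = 272429; at 30 labels/s that is 02:31:20:29, i.e. DF 02:31:20;29.

02:31:20;29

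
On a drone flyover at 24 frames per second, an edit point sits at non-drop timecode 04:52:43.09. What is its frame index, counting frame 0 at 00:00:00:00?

frame 421521

Total seconds to the label: (4 × 3600 + 52 × 60 + 43) = 17563.
Frame index = 17563 × 24 + 9 = 421521.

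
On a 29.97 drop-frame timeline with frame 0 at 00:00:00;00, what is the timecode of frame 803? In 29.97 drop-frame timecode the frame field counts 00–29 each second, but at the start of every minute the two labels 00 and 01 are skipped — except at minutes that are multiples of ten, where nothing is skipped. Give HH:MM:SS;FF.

00:00:26;23

Each 10-minute DF block holds 10 × 60 × 30 − 9 × 2 = 17982 frames. 803 ÷ 17982 → 0 full blocks, remainder 803.
Within the partial block the first minute is 1800 frames and each further minute 1798, so 0 further minute boundaries passed. Total skipped labels = 18 × 0 + 2 × 0 = 0.
Non-drop label index = 803 + 0 = 803; at 30 labels/s that is 00:00:26:23, i.e. DF 00:00:26;23.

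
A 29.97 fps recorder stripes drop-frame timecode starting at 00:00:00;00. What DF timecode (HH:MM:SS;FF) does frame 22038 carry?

Ten DF minutes hold 17982 frames, so frame 22038 lies in block 1 (frames 17982–35963) with 4056 frames into that block.
The block's first minute is 1800 frames and the rest 1798 each; 4056 frames reaches minute 2, so 1 × 18 + 2 × 2 = 22 labels have been skipped so far.
Adding those back, label number 22038 + 22 = 22060 at 30 labels/s is 735 s + 10 f = 0 h 12 min 15 s frame 10, i.e. 00:12:15;10.

00:12:15;10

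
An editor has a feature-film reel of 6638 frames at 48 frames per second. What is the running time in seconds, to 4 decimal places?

Running time = 6638 × 1/48 = 3319/24 s ≈ 138.2917 s.

138.2917 seconds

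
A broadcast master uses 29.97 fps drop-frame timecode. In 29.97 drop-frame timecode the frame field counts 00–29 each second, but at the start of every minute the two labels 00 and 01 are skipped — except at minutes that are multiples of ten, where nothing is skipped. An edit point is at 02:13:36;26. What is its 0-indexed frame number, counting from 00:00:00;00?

As if non-drop at 30 labels/s: (2 × 3600 + 13 × 60 + 36) × 30 + 26 = 240506.
Minute boundaries passed: 133; those not divisible by 10: 133 − 13 = 120; dropped labels = 2 × 120 = 240.
Actual frame index = 240506 − 240 = 240266.

240266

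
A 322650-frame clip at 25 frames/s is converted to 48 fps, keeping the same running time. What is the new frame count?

619488 frames

Target frames = source frames × (target rate / source rate) = 322650 × (48)/(25) = 322650 × 48/25 = 619488.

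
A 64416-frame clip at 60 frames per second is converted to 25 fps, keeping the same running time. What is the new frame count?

26840 frames

Target frames = source frames × (target rate / source rate) = 64416 × (25)/(60) = 64416 × 5/12 = 26840.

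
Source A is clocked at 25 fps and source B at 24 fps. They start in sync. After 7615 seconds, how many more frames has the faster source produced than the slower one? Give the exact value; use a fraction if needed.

7615 frames

A emits 25 × 7615 = 190375 frames; B emits 24 × 7615 = 182760.
Difference = 7615 frames; B is behind A.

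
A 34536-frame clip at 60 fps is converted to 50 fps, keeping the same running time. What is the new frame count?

Target frames = source frames × (target rate / source rate) = 34536 × (50)/(60) = 34536 × 5/6 = 28780.

28780 frames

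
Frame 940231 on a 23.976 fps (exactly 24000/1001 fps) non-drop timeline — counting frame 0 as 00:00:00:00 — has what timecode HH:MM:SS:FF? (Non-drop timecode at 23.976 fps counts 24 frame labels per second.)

10:52:56:07

940231 ÷ 24 = 39176 full seconds, remainder 7 frames.
39176 s = 10 h 52 min 56 s.
Timecode: 10:52:56:07.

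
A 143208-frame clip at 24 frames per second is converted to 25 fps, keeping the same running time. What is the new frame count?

149175 frames

Target frames = source frames × (target rate / source rate) = 143208 × (25)/(24) = 143208 × 25/24 = 149175.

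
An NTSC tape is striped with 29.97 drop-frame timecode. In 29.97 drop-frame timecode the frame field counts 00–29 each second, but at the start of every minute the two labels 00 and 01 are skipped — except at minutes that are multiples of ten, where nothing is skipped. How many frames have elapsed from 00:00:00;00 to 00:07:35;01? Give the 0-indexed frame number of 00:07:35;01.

13637

Complete 10-minute blocks: 0, each 17982 frames → 0.
Remaining 7 whole minutes in the current block: 1800 + 6 × 1798 = 12588 frames.
Within the current minute: 35 × 30 + 1 − 2 = 1049 (labels ;00/;01 skipped at this minute). Total = 0 + 12588 + 1049 = 13637.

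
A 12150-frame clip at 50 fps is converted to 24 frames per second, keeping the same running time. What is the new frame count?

Target frames = source frames × (target rate / source rate) = 12150 × (24)/(50) = 12150 × 12/25 = 5832.

5832 frames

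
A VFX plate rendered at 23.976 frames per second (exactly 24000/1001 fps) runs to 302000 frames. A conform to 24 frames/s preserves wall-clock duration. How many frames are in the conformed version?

302302 frames

Target frames = source frames × (target rate / source rate) = 302000 × (24)/(24000/1001) = 302000 × 1001/1000 = 302302.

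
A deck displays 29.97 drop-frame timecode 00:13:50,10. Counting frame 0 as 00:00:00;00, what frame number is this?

24886

As if non-drop at 30 labels/s: (0 × 3600 + 13 × 60 + 50) × 30 + 10 = 24910.
Minute boundaries passed: 13; those not divisible by 10: 13 − 1 = 12; dropped labels = 2 × 12 = 24.
Actual frame index = 24910 − 24 = 24886.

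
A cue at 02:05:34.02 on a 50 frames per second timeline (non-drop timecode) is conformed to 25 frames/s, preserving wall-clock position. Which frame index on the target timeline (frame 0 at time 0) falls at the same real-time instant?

Source frame index: (2×3600 + 5×60 + 34) × 50 + 2 = 376702.
Real time: 376702 / (50) = 188351/25 s.
Target frame: (188351/25) × (25) = 188351.

frame 188351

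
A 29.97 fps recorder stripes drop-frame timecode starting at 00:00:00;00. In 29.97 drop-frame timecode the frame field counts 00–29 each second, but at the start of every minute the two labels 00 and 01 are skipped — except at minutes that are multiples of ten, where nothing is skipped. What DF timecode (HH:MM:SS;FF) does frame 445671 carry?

04:07:50;17

Each 10-minute DF block holds 10 × 60 × 30 − 9 × 2 = 17982 frames. 445671 ÷ 17982 → 24 full blocks, remainder 14103.
Within the partial block the first minute is 1800 frames and each further minute 1798, so 7 further minute boundaries passed. Total skipped labels = 18 × 24 + 2 × 7 = 446.
Non-drop label index = 445671 + 446 = 446117; at 30 labels/s that is 04:07:50:17, i.e. DF 04:07:50;17.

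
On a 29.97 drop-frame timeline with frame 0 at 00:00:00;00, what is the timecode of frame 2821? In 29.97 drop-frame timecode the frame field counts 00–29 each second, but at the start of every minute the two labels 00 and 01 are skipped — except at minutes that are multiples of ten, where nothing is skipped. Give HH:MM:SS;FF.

Ten DF minutes hold 17982 frames, so frame 2821 lies in block 0 (frames 0–17981) with 2821 frames into that block.
The block's first minute is 1800 frames and the rest 1798 each; 2821 frames reaches minute 1, so 0 × 18 + 1 × 2 = 2 labels have been skipped so far.
Adding those back, label number 2821 + 2 = 2823 at 30 labels/s is 94 s + 3 f = 0 h 1 min 34 s frame 3, i.e. 00:01:34;03.

00:01:34;03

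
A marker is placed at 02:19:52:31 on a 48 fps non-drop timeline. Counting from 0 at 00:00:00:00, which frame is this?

Total seconds to the label: (2 × 3600 + 19 × 60 + 52) = 8392.
Frame index = 8392 × 48 + 31 = 402847.

402847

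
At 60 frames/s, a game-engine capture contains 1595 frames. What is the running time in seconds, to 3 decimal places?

26.583 seconds

Running time = 1595 × 1/60 = 319/12 s ≈ 26.583 s.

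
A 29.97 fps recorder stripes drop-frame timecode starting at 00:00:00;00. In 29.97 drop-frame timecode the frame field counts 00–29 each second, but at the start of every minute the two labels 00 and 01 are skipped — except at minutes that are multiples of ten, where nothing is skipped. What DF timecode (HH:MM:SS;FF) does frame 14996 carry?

00:08:20;12

Each 10-minute DF block holds 10 × 60 × 30 − 9 × 2 = 17982 frames. 14996 ÷ 17982 → 0 full blocks, remainder 14996.
Within the partial block the first minute is 1800 frames and each further minute 1798, so 8 further minute boundaries passed. Total skipped labels = 18 × 0 + 2 × 8 = 16.
Non-drop label index = 14996 + 16 = 15012; at 30 labels/s that is 00:08:20:12, i.e. DF 00:08:20;12.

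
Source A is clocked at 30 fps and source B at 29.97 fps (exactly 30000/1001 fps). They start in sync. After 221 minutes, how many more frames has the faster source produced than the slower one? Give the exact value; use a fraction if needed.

30600/77 frames

221 min = 13260 s.
A emits 30 × 13260 = 397800 frames; B emits 30000/1001 × 13260 = 30600000/77.
Difference = 30600/77 frames (≈ 397.4026); B is behind A.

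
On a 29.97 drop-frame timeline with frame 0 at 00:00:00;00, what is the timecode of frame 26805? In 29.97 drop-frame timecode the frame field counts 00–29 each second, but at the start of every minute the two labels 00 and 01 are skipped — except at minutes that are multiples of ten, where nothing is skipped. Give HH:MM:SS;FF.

00:14:54;11

Each 10-minute DF block holds 10 × 60 × 30 − 9 × 2 = 17982 frames. 26805 ÷ 17982 → 1 full block, remainder 8823.
Within the partial block the first minute is 1800 frames and each further minute 1798, so 4 further minute boundaries passed. Total skipped labels = 18 × 1 + 2 × 4 = 26.
Non-drop label index = 26805 + 26 = 26831; at 30 labels/s that is 00:14:54:11, i.e. DF 00:14:54;11.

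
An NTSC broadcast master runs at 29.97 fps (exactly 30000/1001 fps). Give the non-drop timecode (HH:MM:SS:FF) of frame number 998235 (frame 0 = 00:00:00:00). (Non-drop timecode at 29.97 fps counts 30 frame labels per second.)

998235 ÷ 30 = 33274 full seconds, remainder 15 frames.
33274 s = 9 h 14 min 34 s.
Timecode: 09:14:34:15.

09:14:34:15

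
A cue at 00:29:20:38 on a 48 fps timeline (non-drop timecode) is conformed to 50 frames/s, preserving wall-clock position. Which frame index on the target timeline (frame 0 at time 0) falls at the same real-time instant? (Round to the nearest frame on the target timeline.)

frame 88040

Source frame index: (0×3600 + 29×60 + 20) × 48 + 38 = 84518.
Real time: 84518 / (48) = 42259/24 s.
Target frame: (42259/24) × (50) = 1056475/12 ≈ 88039.583 → 88040.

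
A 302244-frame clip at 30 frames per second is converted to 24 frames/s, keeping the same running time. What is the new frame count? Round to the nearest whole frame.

Frames at target rate = 302244 × (24) / (30) = 1208976/5 ≈ 241795.200.
Nearest whole frame: 241795.

241795 frames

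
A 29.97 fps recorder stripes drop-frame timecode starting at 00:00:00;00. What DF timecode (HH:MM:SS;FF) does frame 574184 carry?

05:19:18;20

Each 10-minute DF block holds 10 × 60 × 30 − 9 × 2 = 17982 frames. 574184 ÷ 17982 → 31 full blocks, remainder 16742.
Within the partial block the first minute is 1800 frames and each further minute 1798, so 9 further minute boundaries passed. Total skipped labels = 18 × 31 + 2 × 9 = 576.
Non-drop label index = 574184 + 576 = 574760; at 30 labels/s that is 05:19:18:20, i.e. DF 05:19:18;20.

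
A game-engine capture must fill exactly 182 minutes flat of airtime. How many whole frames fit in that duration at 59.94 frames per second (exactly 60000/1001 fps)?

182 min = 10920 s.
Frames = 10920 × 60000/1001 = 7200000/11 ≈ 654545.4545.
Complete frames: 654545.

654545 frames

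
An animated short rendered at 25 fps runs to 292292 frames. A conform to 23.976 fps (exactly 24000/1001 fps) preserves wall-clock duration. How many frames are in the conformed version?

Target frames = source frames × (target rate / source rate) = 292292 × (24000/1001)/(25) = 292292 × 960/1001 = 280320.

280320 frames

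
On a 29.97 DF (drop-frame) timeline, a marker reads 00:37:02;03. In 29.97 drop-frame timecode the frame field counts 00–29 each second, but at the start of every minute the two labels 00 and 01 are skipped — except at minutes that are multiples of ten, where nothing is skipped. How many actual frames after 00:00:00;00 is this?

66595

As if non-drop at 30 labels/s: (0 × 3600 + 37 × 60 + 2) × 30 + 3 = 66663.
Minute boundaries passed: 37; those not divisible by 10: 37 − 3 = 34; dropped labels = 2 × 34 = 68.
Actual frame index = 66663 − 68 = 66595.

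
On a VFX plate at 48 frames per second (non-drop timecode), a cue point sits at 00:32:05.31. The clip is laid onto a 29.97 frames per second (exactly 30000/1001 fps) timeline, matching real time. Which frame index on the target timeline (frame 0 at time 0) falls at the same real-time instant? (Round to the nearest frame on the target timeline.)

frame 57712

Source frame index: (0×3600 + 32×60 + 5) × 48 + 31 = 92431.
Real time: 92431 / (48) = 92431/48 s.
Target frame: (92431/48) × (30000/1001) = 57769375/1001 ≈ 57711.663 → 57712.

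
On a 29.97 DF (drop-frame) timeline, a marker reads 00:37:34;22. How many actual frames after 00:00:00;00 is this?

Complete 10-minute blocks: 3, each 17982 frames → 53946.
Remaining 7 whole minutes in the current block: 1800 + 6 × 1798 = 12588 frames.
Within the current minute: 34 × 30 + 22 − 2 = 1040 (labels ;00/;01 skipped at this minute). Total = 53946 + 12588 + 1040 = 67574.

67574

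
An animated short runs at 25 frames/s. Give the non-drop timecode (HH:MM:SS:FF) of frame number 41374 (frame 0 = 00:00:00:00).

41374 ÷ 25 = 1654 full seconds, remainder 24 frames.
1654 s = 0 h 27 min 34 s.
Timecode: 00:27:34:24.

00:27:34:24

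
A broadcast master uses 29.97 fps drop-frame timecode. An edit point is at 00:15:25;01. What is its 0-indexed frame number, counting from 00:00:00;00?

Complete 10-minute blocks: 1, each 17982 frames → 17982.
Remaining 5 whole minutes in the current block: 1800 + 4 × 1798 = 8992 frames.
Within the current minute: 25 × 30 + 1 − 2 = 749 (labels ;00/;01 skipped at this minute). Total = 17982 + 8992 + 749 = 27723.

27723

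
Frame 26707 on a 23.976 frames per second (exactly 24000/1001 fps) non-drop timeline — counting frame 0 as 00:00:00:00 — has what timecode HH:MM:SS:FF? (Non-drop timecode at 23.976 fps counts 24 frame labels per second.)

00:18:32:19

26707 ÷ 24 = 1112 full seconds, remainder 19 frames.
1112 s = 0 h 18 min 32 s.
Timecode: 00:18:32:19.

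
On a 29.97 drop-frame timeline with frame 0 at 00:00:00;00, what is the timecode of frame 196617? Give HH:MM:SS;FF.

Each 10-minute DF block holds 10 × 60 × 30 − 9 × 2 = 17982 frames. 196617 ÷ 17982 → 10 full blocks, remainder 16797.
Within the partial block the first minute is 1800 frames and each further minute 1798, so 9 further minute boundaries passed. Total skipped labels = 18 × 10 + 2 × 9 = 198.
Non-drop label index = 196617 + 198 = 196815; at 30 labels/s that is 01:49:20:15, i.e. DF 01:49:20;15.

01:49:20;15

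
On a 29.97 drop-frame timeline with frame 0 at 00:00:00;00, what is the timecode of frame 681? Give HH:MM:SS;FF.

00:00:22;21

Each 10-minute DF block holds 10 × 60 × 30 − 9 × 2 = 17982 frames. 681 ÷ 17982 → 0 full blocks, remainder 681.
Within the partial block the first minute is 1800 frames and each further minute 1798, so 0 further minute boundaries passed. Total skipped labels = 18 × 0 + 2 × 0 = 0.
Non-drop label index = 681 + 0 = 681; at 30 labels/s that is 00:00:22:21, i.e. DF 00:00:22;21.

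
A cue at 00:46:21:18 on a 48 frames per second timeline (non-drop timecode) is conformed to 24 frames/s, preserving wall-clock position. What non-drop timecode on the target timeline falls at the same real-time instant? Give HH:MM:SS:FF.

00:46:21:09

Source frame index: (0×3600 + 46×60 + 21) × 48 + 18 = 133506.
Real time: 133506 / (48) = 22251/8 s.
Target frame: (22251/8) × (24) = 66753.
At 24 labels/s: frame 66753 → 00:46:21:09.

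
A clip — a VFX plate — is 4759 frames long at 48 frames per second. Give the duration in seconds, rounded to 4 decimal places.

Running time = 4759 × 1/48 = 4759/48 s ≈ 99.1458 s.

99.1458 seconds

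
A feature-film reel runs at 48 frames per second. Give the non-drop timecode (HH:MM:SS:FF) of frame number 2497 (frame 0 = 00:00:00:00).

2497 ÷ 48 = 52 full seconds, remainder 1 frame.
52 s = 0 h 0 min 52 s.
Timecode: 00:00:52:01.

00:00:52:01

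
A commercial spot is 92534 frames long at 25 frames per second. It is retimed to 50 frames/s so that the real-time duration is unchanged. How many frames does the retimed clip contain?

185068 frames

Frames at target rate = 92534 × (50) / (25) = 185068.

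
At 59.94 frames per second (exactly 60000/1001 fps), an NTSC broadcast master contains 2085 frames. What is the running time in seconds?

Running time = 2085 / (60000/1001) = 34.78475 s.

34.78475 seconds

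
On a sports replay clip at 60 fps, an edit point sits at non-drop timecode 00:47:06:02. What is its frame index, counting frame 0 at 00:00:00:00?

169562

Total seconds to the label: (0 × 3600 + 47 × 60 + 6) = 2826.
Frame index = 2826 × 60 + 2 = 169562.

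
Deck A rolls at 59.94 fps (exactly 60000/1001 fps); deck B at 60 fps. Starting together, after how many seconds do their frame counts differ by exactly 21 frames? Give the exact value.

350.35 seconds

The gap grows by |60 − 60000/1001| = 60/1001 frames per second.
Time for a 21-frame gap: 21 ÷ (60/1001) = 350.35 s.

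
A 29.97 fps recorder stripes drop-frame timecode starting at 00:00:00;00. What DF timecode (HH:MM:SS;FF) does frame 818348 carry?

07:35:05;18

Ten DF minutes hold 17982 frames, so frame 818348 lies in block 45 (frames 809190–827171) with 9158 frames into that block.
The block's first minute is 1800 frames and the rest 1798 each; 9158 frames reaches minute 5, so 45 × 18 + 5 × 2 = 820 labels have been skipped so far.
Adding those back, label number 818348 + 820 = 819168 at 30 labels/s is 27305 s + 18 f = 7 h 35 min 5 s frame 18, i.e. 07:35:05;18.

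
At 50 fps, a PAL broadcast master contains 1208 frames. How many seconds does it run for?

Running time = 1208 / (50) = 24.16 s.

24.16 seconds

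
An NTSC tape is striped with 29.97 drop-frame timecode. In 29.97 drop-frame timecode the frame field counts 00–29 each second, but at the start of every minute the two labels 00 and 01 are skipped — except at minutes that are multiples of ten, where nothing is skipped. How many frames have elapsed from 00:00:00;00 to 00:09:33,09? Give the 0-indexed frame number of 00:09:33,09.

17181

Complete 10-minute blocks: 0, each 17982 frames → 0.
Remaining 9 whole minutes in the current block: 1800 + 8 × 1798 = 16184 frames.
Within the current minute: 33 × 30 + 9 − 2 = 997 (labels ;00/;01 skipped at this minute). Total = 0 + 16184 + 997 = 17181.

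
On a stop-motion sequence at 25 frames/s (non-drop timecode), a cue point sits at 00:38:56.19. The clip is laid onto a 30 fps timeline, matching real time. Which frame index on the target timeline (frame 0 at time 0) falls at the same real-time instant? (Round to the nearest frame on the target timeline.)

Source frame index: (0×3600 + 38×60 + 56) × 25 + 19 = 58419.
Real time: 58419 / (25) = 58419/25 s.
Target frame: (58419/25) × (30) = 350514/5 ≈ 70102.800 → 70103.

frame 70103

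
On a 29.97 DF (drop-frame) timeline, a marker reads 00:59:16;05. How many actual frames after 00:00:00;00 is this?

106577

Complete 10-minute blocks: 5, each 17982 frames → 89910.
Remaining 9 whole minutes in the current block: 1800 + 8 × 1798 = 16184 frames.
Within the current minute: 16 × 30 + 5 − 2 = 483 (labels ;00/;01 skipped at this minute). Total = 89910 + 16184 + 483 = 106577.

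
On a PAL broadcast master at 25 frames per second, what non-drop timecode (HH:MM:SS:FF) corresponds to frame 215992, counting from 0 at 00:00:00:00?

02:23:59:17

215992 ÷ 25 = 8639 full seconds, remainder 17 frames.
8639 s = 2 h 23 min 59 s.
Timecode: 02:23:59:17.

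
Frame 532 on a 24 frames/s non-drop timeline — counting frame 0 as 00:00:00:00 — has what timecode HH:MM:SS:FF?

00:00:22:04

532 ÷ 24 = 22 full seconds, remainder 4 frames.
22 s = 0 h 0 min 22 s.
Timecode: 00:00:22:04.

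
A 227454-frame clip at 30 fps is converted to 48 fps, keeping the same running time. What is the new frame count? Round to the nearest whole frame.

Frames at target rate = 227454 × (48) / (30) = 1819632/5 ≈ 363926.400.
Nearest whole frame: 363926.

363926 frames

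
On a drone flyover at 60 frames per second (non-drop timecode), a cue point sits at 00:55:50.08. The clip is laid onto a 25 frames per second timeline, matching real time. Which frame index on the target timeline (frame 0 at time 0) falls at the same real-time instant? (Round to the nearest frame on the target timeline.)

frame 83753

Source frame index: (0×3600 + 55×60 + 50) × 60 + 8 = 201008.
Real time: 201008 / (60) = 50252/15 s.
Target frame: (50252/15) × (25) = 251260/3 ≈ 83753.333 → 83753.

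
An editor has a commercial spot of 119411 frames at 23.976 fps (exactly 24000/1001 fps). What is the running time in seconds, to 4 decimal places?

4980.4338 seconds

Running time = 119411 × 1001/24000 = 119530411/24000 s ≈ 4980.4338 s.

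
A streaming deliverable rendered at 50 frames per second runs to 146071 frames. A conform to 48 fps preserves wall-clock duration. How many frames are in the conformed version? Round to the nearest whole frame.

Frames at target rate = 146071 × (48) / (50) = 3505704/25 ≈ 140228.160.
Nearest whole frame: 140228.

140228 frames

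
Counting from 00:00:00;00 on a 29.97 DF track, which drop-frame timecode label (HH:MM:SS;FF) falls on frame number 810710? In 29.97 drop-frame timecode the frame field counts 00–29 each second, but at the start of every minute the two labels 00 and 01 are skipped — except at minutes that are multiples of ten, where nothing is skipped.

Ten DF minutes hold 17982 frames, so frame 810710 lies in block 45 (frames 809190–827171) with 1520 frames into that block.
The block's first minute is 1800 frames and the rest 1798 each; 1520 frames reaches minute 0, so 45 × 18 + 0 × 2 = 810 labels have been skipped so far.
Adding those back, label number 810710 + 810 = 811520 at 30 labels/s is 27050 s + 20 f = 7 h 30 min 50 s frame 20, i.e. 07:30:50;20.

07:30:50;20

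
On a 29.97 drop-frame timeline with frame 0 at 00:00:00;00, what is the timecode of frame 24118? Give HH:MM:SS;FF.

00:13:24;22

Ten DF minutes hold 17982 frames, so frame 24118 lies in block 1 (frames 17982–35963) with 6136 frames into that block.
The block's first minute is 1800 frames and the rest 1798 each; 6136 frames reaches minute 3, so 1 × 18 + 3 × 2 = 24 labels have been skipped so far.
Adding those back, label number 24118 + 24 = 24142 at 30 labels/s is 804 s + 22 f = 0 h 13 min 24 s frame 22, i.e. 00:13:24;22.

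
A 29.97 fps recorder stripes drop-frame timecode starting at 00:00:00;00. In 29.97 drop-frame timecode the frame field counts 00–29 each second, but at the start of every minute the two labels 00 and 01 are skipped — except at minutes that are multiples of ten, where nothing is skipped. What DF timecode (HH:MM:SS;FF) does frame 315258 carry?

02:55:19;04

Each 10-minute DF block holds 10 × 60 × 30 − 9 × 2 = 17982 frames. 315258 ÷ 17982 → 17 full blocks, remainder 9564.
Within the partial block the first minute is 1800 frames and each further minute 1798, so 5 further minute boundaries passed. Total skipped labels = 18 × 17 + 2 × 5 = 316.
Non-drop label index = 315258 + 316 = 315574; at 30 labels/s that is 02:55:19:04, i.e. DF 02:55:19;04.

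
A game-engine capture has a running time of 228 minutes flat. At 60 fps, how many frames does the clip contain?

228 min = 13680 s.
Frames = 13680 × 60 = 820800.

820800 frames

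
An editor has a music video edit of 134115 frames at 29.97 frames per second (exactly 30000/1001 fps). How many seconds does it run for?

Running time = 134115 / (30000/1001) = 4474.9705 s.

4474.9705 seconds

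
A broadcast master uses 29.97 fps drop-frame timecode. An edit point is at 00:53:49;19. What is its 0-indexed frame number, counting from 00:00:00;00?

As if non-drop at 30 labels/s: (0 × 3600 + 53 × 60 + 49) × 30 + 19 = 96889.
Minute boundaries passed: 53; those not divisible by 10: 53 − 5 = 48; dropped labels = 2 × 48 = 96.
Actual frame index = 96889 − 96 = 96793.

96793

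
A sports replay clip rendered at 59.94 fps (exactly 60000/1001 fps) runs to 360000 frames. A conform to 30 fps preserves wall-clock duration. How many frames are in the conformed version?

Target frames = source frames × (target rate / source rate) = 360000 × (30)/(60000/1001) = 360000 × 1001/2000 = 180180.

180180 frames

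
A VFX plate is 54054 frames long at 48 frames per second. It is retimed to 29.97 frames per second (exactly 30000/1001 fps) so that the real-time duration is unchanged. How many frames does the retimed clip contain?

33750 frames

Target frames = source frames × (target rate / source rate) = 54054 × (30000/1001)/(48) = 54054 × 625/1001 = 33750.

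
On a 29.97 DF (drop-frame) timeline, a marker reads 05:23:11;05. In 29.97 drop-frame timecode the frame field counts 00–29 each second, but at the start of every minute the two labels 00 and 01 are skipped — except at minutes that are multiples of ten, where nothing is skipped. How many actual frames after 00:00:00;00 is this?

581153

As if non-drop at 30 labels/s: (5 × 3600 + 23 × 60 + 11) × 30 + 5 = 581735.
Minute boundaries passed: 323; those not divisible by 10: 323 − 32 = 291; dropped labels = 2 × 291 = 582.
Actual frame index = 581735 − 582 = 581153.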